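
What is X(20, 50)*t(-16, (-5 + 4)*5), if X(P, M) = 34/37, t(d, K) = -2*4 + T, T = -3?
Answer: -374/37 ≈ -10.108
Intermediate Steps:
t(d, K) = -11 (t(d, K) = -2*4 - 3 = -8 - 3 = -11)
X(P, M) = 34/37 (X(P, M) = 34*(1/37) = 34/37)
X(20, 50)*t(-16, (-5 + 4)*5) = (34/37)*(-11) = -374/37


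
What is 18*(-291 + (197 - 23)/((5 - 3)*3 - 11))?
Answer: -29322/5 ≈ -5864.4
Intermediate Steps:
18*(-291 + (197 - 23)/((5 - 3)*3 - 11)) = 18*(-291 + 174/(2*3 - 11)) = 18*(-291 + 174/(6 - 11)) = 18*(-291 + 174/(-5)) = 18*(-291 + 174*(-⅕)) = 18*(-291 - 174/5) = 18*(-1629/5) = -29322/5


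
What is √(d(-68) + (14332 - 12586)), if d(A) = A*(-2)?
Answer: √1882 ≈ 43.382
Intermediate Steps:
d(A) = -2*A
√(d(-68) + (14332 - 12586)) = √(-2*(-68) + (14332 - 12586)) = √(136 + 1746) = √1882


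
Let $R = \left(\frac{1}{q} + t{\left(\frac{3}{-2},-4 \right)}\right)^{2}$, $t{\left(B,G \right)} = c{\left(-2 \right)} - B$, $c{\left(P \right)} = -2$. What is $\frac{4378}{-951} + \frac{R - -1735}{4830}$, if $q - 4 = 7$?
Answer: $- \frac{1048429821}{247019080} \approx -4.2443$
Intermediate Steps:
$t{\left(B,G \right)} = -2 - B$
$q = 11$ ($q = 4 + 7 = 11$)
$R = \frac{81}{484}$ ($R = \left(\frac{1}{11} - \left(2 + \frac{3}{-2}\right)\right)^{2} = \left(\frac{1}{11} - \left(2 + 3 \left(- \frac{1}{2}\right)\right)\right)^{2} = \left(\frac{1}{11} - \frac{1}{2}\right)^{2} = \left(- \frac{9}{22}\right)^{2} = \frac{81}{484} \approx 0.16736$)
$\frac{4378}{-951} + \frac{R - -1735}{4830} = \frac{4378}{-951} + \frac{\frac{81}{484} - -1735}{4830} = 4378 \left(- \frac{1}{951}\right) + \left(\frac{81}{484} + 1735\right) \frac{1}{4830} = - \frac{4378}{951} + \frac{839821}{484} \cdot \frac{1}{4830} = - \frac{4378}{951} + \frac{839821}{2337720} = - \frac{1048429821}{247019080}$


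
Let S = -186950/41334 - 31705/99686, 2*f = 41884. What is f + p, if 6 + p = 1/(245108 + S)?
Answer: 10571928756296826458/504964117034611 ≈ 20936.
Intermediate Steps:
f = 20942 (f = (1/2)*41884 = 20942)
S = -9973396085/2060210562 (S = -186950*1/41334 - 31705*1/99686 = -93475/20667 - 31705/99686 = -9973396085/2060210562 ≈ -4.8410)
p = -3029782641997104/504964117034611 (p = -6 + 1/(245108 - 9973396085/2060210562) = -6 + 1/(504964117034611/2060210562) = -6 + 2060210562/504964117034611 = -3029782641997104/504964117034611 ≈ -6.0000)
f + p = 20942 - 3029782641997104/504964117034611 = 10571928756296826458/504964117034611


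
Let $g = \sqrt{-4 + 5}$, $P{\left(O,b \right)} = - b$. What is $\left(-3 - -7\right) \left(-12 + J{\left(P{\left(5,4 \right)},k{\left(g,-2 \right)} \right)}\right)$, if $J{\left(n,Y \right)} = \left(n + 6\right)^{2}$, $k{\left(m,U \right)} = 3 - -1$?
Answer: $-32$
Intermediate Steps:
$g = 1$ ($g = \sqrt{1} = 1$)
$k{\left(m,U \right)} = 4$ ($k{\left(m,U \right)} = 3 + 1 = 4$)
$J{\left(n,Y \right)} = \left(6 + n\right)^{2}$
$\left(-3 - -7\right) \left(-12 + J{\left(P{\left(5,4 \right)},k{\left(g,-2 \right)} \right)}\right) = \left(-3 - -7\right) \left(-12 + \left(6 - 4\right)^{2}\right) = \left(-3 + 7\right) \left(-12 + \left(6 - 4\right)^{2}\right) = 4 \left(-12 + 2^{2}\right) = 4 \left(-12 + 4\right) = 4 \left(-8\right) = -32$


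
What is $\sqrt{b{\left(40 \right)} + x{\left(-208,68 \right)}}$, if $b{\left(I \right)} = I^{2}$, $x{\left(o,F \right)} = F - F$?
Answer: $40$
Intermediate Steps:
$x{\left(o,F \right)} = 0$
$\sqrt{b{\left(40 \right)} + x{\left(-208,68 \right)}} = \sqrt{40^{2} + 0} = \sqrt{1600 + 0} = \sqrt{1600} = 40$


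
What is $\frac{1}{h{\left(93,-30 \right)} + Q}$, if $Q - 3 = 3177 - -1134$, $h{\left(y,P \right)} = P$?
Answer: $\frac{1}{4284} \approx 0.00023343$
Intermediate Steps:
$Q = 4314$ ($Q = 3 + \left(3177 - -1134\right) = 3 + \left(3177 + 1134\right) = 3 + 4311 = 4314$)
$\frac{1}{h{\left(93,-30 \right)} + Q} = \frac{1}{-30 + 4314} = \frac{1}{4284}$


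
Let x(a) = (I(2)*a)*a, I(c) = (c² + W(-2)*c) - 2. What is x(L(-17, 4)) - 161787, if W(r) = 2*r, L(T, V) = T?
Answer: -163521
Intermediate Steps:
I(c) = -2 + c² - 4*c (I(c) = (c² + (2*(-2))*c) - 2 = (c² - 4*c) - 2 = -2 + c² - 4*c)
x(a) = -6*a² (x(a) = ((-2 + 2² - 4*2)*a)*a = ((-2 + 4 - 8)*a)*a = (-6*a)*a = -6*a²)
x(L(-17, 4)) - 161787 = -6*(-17)² - 161787 = -6*289 - 161787 = -1734 - 161787 = -163521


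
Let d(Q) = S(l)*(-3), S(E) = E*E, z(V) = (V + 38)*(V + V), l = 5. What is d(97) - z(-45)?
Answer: -705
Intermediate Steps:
z(V) = 2*V*(38 + V) (z(V) = (38 + V)*(2*V) = 2*V*(38 + V))
S(E) = E**2
d(Q) = -75 (d(Q) = 5**2*(-3) = 25*(-3) = -75)
d(97) - z(-45) = -75 - 2*(-45)*(38 - 45) = -75 - 2*(-45)*(-7) = -75 - 1*630 = -75 - 630 = -705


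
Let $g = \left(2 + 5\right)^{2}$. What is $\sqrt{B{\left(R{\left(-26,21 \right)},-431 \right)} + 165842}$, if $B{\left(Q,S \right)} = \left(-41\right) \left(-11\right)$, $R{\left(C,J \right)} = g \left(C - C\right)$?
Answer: $9 \sqrt{2053} \approx 407.79$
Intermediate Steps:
$g = 49$ ($g = 7^{2} = 49$)
$R{\left(C,J \right)} = 0$ ($R{\left(C,J \right)} = 49 \left(C - C\right) = 49 \cdot 0 = 0$)
$B{\left(Q,S \right)} = 451$
$\sqrt{B{\left(R{\left(-26,21 \right)},-431 \right)} + 165842} = \sqrt{451 + 165842} = \sqrt{166293} = 9 \sqrt{2053}$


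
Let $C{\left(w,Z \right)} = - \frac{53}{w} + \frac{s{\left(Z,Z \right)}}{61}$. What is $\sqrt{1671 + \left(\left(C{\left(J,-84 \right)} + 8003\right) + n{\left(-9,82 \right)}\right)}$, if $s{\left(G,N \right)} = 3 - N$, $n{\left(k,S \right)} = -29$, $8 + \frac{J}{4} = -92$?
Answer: $\frac{\sqrt{14357938013}}{1220} \approx 98.217$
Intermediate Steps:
$J = -400$ ($J = -32 + 4 \left(-92\right) = -32 - 368 = -400$)
$C{\left(w,Z \right)} = \frac{3}{61} - \frac{53}{w} - \frac{Z}{61}$ ($C{\left(w,Z \right)} = - \frac{53}{w} + \frac{3 - Z}{61} = - \frac{53}{w} + \left(3 - Z\right) \frac{1}{61} = - \frac{53}{w} - \left(- \frac{3}{61} + \frac{Z}{61}\right) = \frac{3}{61} - \frac{53}{w} - \frac{Z}{61}$)
$\sqrt{1671 + \left(\left(C{\left(J,-84 \right)} + 8003\right) + n{\left(-9,82 \right)}\right)} = \sqrt{1671 + \left(\left(\frac{-3233 - 400 \left(3 - -84\right)}{61 \left(-400\right)} + 8003\right) - 29\right)} = \sqrt{1671 + \left(\left(\frac{1}{61} \left(- \frac{1}{400}\right) \left(-3233 - 400 \left(3 + 84\right)\right) + 8003\right) - 29\right)} = \sqrt{1671 + \left(\left(\frac{1}{61} \left(- \frac{1}{400}\right) \left(-3233 - 34800\right) + 8003\right) - 29\right)} = \sqrt{1671 + \left(\left(\frac{1}{61} \left(- \frac{1}{400}\right) \left(-38033\right) + 8003\right) - 29\right)} = \sqrt{1671 + \left(\left(\frac{38033}{24400} + 8003\right) - 29\right)} = \sqrt{1671 + \left(\frac{195311233}{24400} - 29\right)} = \sqrt{1671 + \frac{194603633}{24400}} = \sqrt{\frac{235376033}{24400}} = \frac{\sqrt{14357938013}}{1220}$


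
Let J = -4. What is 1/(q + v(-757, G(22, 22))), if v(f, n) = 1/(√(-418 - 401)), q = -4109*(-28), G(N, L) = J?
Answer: 94227588/10841072454577 + 3*I*√91/10841072454577 ≈ 8.6917e-6 + 2.6398e-12*I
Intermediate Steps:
G(N, L) = -4
q = 115052
v(f, n) = -I*√91/273 (v(f, n) = 1/(√(-819)) = 1/(3*I*√91) = -I*√91/273)
1/(q + v(-757, G(22, 22))) = 1/(115052 - I*√91/273)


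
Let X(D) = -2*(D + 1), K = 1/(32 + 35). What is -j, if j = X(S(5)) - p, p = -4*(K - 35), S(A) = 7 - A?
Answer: 9778/67 ≈ 145.94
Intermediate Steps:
K = 1/67 ≈ 0.014925
X(D) = -2 - 2*D (X(D) = -2*(1 + D) = -2 - 2*D)
p = 9376/67 (p = -4*(1/67 - 35) = -4*(-2344/67) = 9376/67 ≈ 139.94)
j = -9778/67 (j = (-2 - 2*(7 - 1*5)) - 1*9376/67 = (-2 - 2*(7 - 5)) - 9376/67 = (-2 - 2*2) - 9376/67 = (-2 - 4) - 9376/67 = -6 - 9376/67 = -9778/67 ≈ -145.94)
-j = -1*(-9778/67) = 9778/67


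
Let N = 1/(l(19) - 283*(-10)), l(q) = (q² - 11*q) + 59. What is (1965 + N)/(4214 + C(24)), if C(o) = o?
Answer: 2987783/6443879 ≈ 0.46366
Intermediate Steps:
l(q) = 59 + q² - 11*q
N = 1/3041 (N = 1/((59 + 19² - 11*19) - 283*(-10)) = 1/((59 + 361 - 209) + 2830) = 1/(211 + 2830) = 1/3041 ≈ 0.00032884)
(1965 + N)/(4214 + C(24)) = (1965 + 1/3041)/(4214 + 24) = (5975566/3041)/4238 = (5975566/3041)*(1/4238) = 2987783/6443879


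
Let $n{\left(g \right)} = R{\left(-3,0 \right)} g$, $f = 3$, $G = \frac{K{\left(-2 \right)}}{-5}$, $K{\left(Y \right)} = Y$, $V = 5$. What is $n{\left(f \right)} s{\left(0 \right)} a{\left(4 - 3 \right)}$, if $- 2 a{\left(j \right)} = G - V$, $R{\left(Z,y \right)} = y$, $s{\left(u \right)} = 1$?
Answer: $0$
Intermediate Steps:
$G = \frac{2}{5}$ ($G = - \frac{2}{-5} = \left(-2\right) \left(- \frac{1}{5}\right) = \frac{2}{5} \approx 0.4$)
$n{\left(g \right)} = 0$ ($n{\left(g \right)} = 0 g = 0$)
$a{\left(j \right)} = \frac{23}{10}$ ($a{\left(j \right)} = - \frac{\frac{2}{5} - 5}{2} = \left(- \frac{1}{2}\right) \left(- \frac{23}{5}\right) = \frac{23}{10}$)
$n{\left(f \right)} s{\left(0 \right)} a{\left(4 - 3 \right)} = 0 \cdot 1 \cdot \frac{23}{10} = 0 \cdot \frac{23}{10} = 0$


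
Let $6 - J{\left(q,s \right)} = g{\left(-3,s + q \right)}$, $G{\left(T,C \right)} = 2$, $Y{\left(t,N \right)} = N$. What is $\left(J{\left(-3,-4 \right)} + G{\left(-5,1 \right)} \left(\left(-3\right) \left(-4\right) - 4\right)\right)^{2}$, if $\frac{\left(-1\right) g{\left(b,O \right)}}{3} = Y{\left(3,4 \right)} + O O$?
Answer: $32761$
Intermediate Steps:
$g{\left(b,O \right)} = -12 - 3 O^{2}$ ($g{\left(b,O \right)} = - 3 \left(4 + O O\right) = - 3 \left(4 + O^{2}\right) = -12 - 3 O^{2}$)
$J{\left(q,s \right)} = 18 + 3 \left(q + s\right)^{2}$ ($J{\left(q,s \right)} = 6 - \left(-12 - 3 \left(s + q\right)^{2}\right) = 6 - \left(-12 - 3 \left(q + s\right)^{2}\right) = 6 + \left(12 + 3 \left(q + s\right)^{2}\right) = 18 + 3 \left(q + s\right)^{2}$)
$\left(J{\left(-3,-4 \right)} + G{\left(-5,1 \right)} \left(\left(-3\right) \left(-4\right) - 4\right)\right)^{2} = \left(\left(18 + 3 \left(-3 - 4\right)^{2}\right) + 2 \left(\left(-3\right) \left(-4\right) - 4\right)\right)^{2} = \left(\left(18 + 3 \left(-7\right)^{2}\right) + 2 \left(12 - 4\right)\right)^{2} = \left(\left(18 + 3 \cdot 49\right) + 2 \cdot 8\right)^{2} = \left(\left(18 + 147\right) + 16\right)^{2} = \left(165 + 16\right)^{2} = 181^{2} = 32761$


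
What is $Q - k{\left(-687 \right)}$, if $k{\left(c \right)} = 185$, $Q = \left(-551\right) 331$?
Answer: $-182566$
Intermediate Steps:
$Q = -182381$
$Q - k{\left(-687 \right)} = -182381 - 185 = -182566$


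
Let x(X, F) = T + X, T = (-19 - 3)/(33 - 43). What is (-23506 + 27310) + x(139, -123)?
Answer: 19726/5 ≈ 3945.2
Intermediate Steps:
T = 11/5 (T = -22/(-10) = -22*(-⅒) = 11/5 ≈ 2.2000)
x(X, F) = 11/5 + X
(-23506 + 27310) + x(139, -123) = (-23506 + 27310) + (11/5 + 139) = 3804 + 706/5 = 19726/5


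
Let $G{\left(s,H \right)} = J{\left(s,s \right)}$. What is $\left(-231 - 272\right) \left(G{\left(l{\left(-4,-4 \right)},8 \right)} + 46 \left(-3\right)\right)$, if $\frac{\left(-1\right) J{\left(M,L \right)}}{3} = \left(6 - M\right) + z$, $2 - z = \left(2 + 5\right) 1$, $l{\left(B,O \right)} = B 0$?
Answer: $70923$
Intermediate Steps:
$l{\left(B,O \right)} = 0$
$z = -5$ ($z = 2 - \left(2 + 5\right) 1 = 2 - 7 \cdot 1 = 2 - 7 = -5$)
$J{\left(M,L \right)} = -3 + 3 M$ ($J{\left(M,L \right)} = - 3 \left(\left(6 - M\right) - 5\right) = - 3 \left(1 - M\right) = -3 + 3 M$)
$G{\left(s,H \right)} = -3 + 3 s$
$\left(-231 - 272\right) \left(G{\left(l{\left(-4,-4 \right)},8 \right)} + 46 \left(-3\right)\right) = \left(-231 - 272\right) \left(\left(-3 + 3 \cdot 0\right) + 46 \left(-3\right)\right) = - 503 \left(\left(-3 + 0\right) - 138\right) = - 503 \left(-3 - 138\right) = \left(-503\right) \left(-141\right) = 70923$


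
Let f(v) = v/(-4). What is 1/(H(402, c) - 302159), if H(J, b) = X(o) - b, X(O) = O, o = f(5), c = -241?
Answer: -4/1207677 ≈ -3.3121e-6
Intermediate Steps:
f(v) = -v/4 (f(v) = v*(-¼) = -v/4)
o = -5/4 (o = -¼*5 = -5/4 ≈ -1.2500)
H(J, b) = -5/4 - b
1/(H(402, c) - 302159) = 1/((-5/4 - 1*(-241)) - 302159) = 1/((-5/4 + 241) - 302159) = 1/(959/4 - 302159) = 1/(-1207677/4) = -4/1207677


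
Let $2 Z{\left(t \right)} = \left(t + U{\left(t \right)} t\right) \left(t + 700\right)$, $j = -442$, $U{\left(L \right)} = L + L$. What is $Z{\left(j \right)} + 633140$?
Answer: $50980034$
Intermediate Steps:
$U{\left(L \right)} = 2 L$
$Z{\left(t \right)} = \frac{\left(700 + t\right) \left(t + 2 t^{2}\right)}{2}$ ($Z{\left(t \right)} = \frac{\left(t + 2 t t\right) \left(t + 700\right)}{2} = \frac{\left(t + 2 t^{2}\right) \left(700 + t\right)}{2} = \frac{\left(700 + t\right) \left(t + 2 t^{2}\right)}{2}$)
$Z{\left(j \right)} + 633140 = \frac{1}{2} \left(-442\right) \left(700 + 2 \left(-442\right)^{2} + 1401 \left(-442\right)\right) + 633140 = \frac{1}{2} \left(-442\right) \left(700 + 2 \cdot 195364 - 619242\right) + 633140 = \frac{1}{2} \left(-442\right) \left(700 + 390728 - 619242\right) + 633140 = \frac{1}{2} \left(-442\right) \left(-227814\right) + 633140 = 50346894 + 633140 = 50980034$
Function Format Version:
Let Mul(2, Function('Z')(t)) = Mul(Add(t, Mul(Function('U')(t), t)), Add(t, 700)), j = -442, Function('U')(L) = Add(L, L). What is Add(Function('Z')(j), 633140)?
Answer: 50980034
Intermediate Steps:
Function('U')(L) = Mul(2, L)
Function('Z')(t) = Mul(Rational(1, 2), Add(700, t), Add(t, Mul(2, Pow(t, 2)))) (Function('Z')(t) = Mul(Rational(1, 2), Mul(Add(t, Mul(Mul(2, t), t)), Add(t, 700))) = Mul(Rational(1, 2), Mul(Add(t, Mul(2, Pow(t, 2))), Add(700, t))) = Mul(Rational(1, 2), Mul(Add(700, t), Add(t, Mul(2, Pow(t, 2))))) = Mul(Rational(1, 2), Add(700, t), Add(t, Mul(2, Pow(t, 2)))))
Add(Function('Z')(j), 633140) = Add(Mul(Rational(1, 2), -442, Add(700, Mul(2, Pow(-442, 2)), Mul(1401, -442))), 633140) = Add(Mul(Rational(1, 2), -442, Add(700, Mul(2, 195364), -619242)), 633140) = Add(Mul(Rational(1, 2), -442, Add(700, 390728, -619242)), 633140) = Add(Mul(Rational(1, 2), -442, -227814), 633140) = Add(50346894, 633140) = 50980034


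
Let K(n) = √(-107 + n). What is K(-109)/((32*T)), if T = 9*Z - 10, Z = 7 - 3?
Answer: 3*I*√6/416 ≈ 0.017665*I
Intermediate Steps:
Z = 4
T = 26 (T = 9*4 - 10 = 36 - 10 = 26)
K(-109)/((32*T)) = √(-107 - 109)/((32*26)) = √(-216)/832 = (6*I*√6)*(1/832) = 3*I*√6/416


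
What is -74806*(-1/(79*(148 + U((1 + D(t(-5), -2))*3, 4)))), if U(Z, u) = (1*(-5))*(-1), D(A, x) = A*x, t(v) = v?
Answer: 74806/12087 ≈ 6.1890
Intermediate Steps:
U(Z, u) = 5 (U(Z, u) = -5*(-1) = 5)
-74806*(-1/(79*(148 + U((1 + D(t(-5), -2))*3, 4)))) = -74806*(-1/(79*(148 + 5))) = -74806/(153*(-79)) = -74806/(-12087) = -74806*(-1/12087) = 74806/12087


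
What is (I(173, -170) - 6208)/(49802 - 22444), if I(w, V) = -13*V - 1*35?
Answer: -4033/27358 ≈ -0.14742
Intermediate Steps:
I(w, V) = -35 - 13*V (I(w, V) = -13*V - 35 = -35 - 13*V)
(I(173, -170) - 6208)/(49802 - 22444) = ((-35 - 13*(-170)) - 6208)/(49802 - 22444) = ((-35 + 2210) - 6208)/27358 = (2175 - 6208)*(1/27358) = -4033*1/27358 = -4033/27358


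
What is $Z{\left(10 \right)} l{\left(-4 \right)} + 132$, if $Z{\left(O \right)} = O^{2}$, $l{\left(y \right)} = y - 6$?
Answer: $-868$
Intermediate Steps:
$l{\left(y \right)} = -6 + y$ ($l{\left(y \right)} = y - 6 = -6 + y$)
$Z{\left(10 \right)} l{\left(-4 \right)} + 132 = 10^{2} \left(-6 - 4\right) + 132 = 100 \left(-10\right) + 132 = -1000 + 132 = -868$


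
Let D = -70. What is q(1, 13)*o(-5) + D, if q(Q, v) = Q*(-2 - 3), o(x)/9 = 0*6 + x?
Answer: 155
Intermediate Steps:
o(x) = 9*x (o(x) = 9*(0*6 + x) = 9*(0 + x) = 9*x)
q(Q, v) = -5*Q (q(Q, v) = Q*(-5) = -5*Q)
q(1, 13)*o(-5) + D = (-5*1)*(9*(-5)) - 70 = -5*(-45) - 70 = 225 - 70 = 155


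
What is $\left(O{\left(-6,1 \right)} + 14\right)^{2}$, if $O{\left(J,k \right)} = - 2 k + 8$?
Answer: $400$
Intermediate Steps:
$O{\left(J,k \right)} = 8 - 2 k$
$\left(O{\left(-6,1 \right)} + 14\right)^{2} = \left(\left(8 - 2\right) + 14\right)^{2} = \left(6 + 14\right)^{2} = 20^{2} = 400$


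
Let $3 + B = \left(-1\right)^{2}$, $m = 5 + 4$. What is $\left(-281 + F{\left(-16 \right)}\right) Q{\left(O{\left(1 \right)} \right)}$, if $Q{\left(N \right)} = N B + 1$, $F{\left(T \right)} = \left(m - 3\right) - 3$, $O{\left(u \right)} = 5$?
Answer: $2502$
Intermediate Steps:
$m = 9$
$B = -2$ ($B = -3 + \left(-1\right)^{2} = -3 + 1 = -2$)
$F{\left(T \right)} = 3$ ($F{\left(T \right)} = \left(9 - 3\right) - 3 = 6 - 3 = 3$)
$Q{\left(N \right)} = 1 - 2 N$ ($Q{\left(N \right)} = N \left(-2\right) + 1 = - 2 N + 1 = 1 - 2 N$)
$\left(-281 + F{\left(-16 \right)}\right) Q{\left(O{\left(1 \right)} \right)} = \left(-281 + 3\right) \left(1 - 10\right) = - 278 \left(1 - 10\right) = \left(-278\right) \left(-9\right) = 2502$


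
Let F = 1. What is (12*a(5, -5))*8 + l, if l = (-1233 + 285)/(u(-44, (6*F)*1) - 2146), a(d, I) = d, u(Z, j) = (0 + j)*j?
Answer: 506874/1055 ≈ 480.45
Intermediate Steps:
u(Z, j) = j² (u(Z, j) = j*j = j²)
l = 474/1055 (l = (-1233 + 285)/(((6*1)*1)² - 2146) = -948/((6*1)² - 2146) = -948/(6² - 2146) = -948/(36 - 2146) = -948/(-2110) = -948*(-1/2110) = 474/1055 ≈ 0.44929)
(12*a(5, -5))*8 + l = (12*5)*8 + 474/1055 = 60*8 + 474/1055 = 480 + 474/1055 = 506874/1055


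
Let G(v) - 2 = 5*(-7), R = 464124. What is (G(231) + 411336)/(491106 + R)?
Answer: 137101/318410 ≈ 0.43058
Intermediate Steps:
G(v) = -33 (G(v) = 2 + 5*(-7) = 2 - 35 = -33)
(G(231) + 411336)/(491106 + R) = (-33 + 411336)/(491106 + 464124) = 411303/955230 = 411303*(1/955230) = 137101/318410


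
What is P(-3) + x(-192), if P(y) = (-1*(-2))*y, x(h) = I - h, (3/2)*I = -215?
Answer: 128/3 ≈ 42.667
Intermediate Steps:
I = -430/3 (I = (⅔)*(-215) = -430/3 ≈ -143.33)
x(h) = -430/3 - h
P(y) = 2*y
P(-3) + x(-192) = 2*(-3) + (-430/3 - 1*(-192)) = -6 + (-430/3 + 192) = -6 + 146/3 = 128/3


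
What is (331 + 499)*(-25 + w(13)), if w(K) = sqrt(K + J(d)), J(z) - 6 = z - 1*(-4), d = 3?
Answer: -20750 + 830*sqrt(26) ≈ -16518.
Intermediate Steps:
J(z) = 10 + z (J(z) = 6 + (z - 1*(-4)) = 6 + (z + 4) = 6 + (4 + z) = 10 + z)
w(K) = sqrt(13 + K) (w(K) = sqrt(K + (10 + 3)) = sqrt(K + 13) = sqrt(13 + K))
(331 + 499)*(-25 + w(13)) = (331 + 499)*(-25 + sqrt(13 + 13)) = 830*(-25 + sqrt(26)) = -20750 + 830*sqrt(26)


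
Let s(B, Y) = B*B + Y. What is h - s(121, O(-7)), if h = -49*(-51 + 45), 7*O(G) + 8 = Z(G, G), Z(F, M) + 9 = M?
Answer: -100405/7 ≈ -14344.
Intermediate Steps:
Z(F, M) = -9 + M
O(G) = -17/7 + G/7 (O(G) = -8/7 + (-9 + G)/7 = -8/7 + (-9/7 + G/7) = -17/7 + G/7)
h = 294 (h = -49*(-6) = 294)
s(B, Y) = Y + B**2 (s(B, Y) = B**2 + Y = Y + B**2)
h - s(121, O(-7)) = 294 - ((-17/7 + (1/7)*(-7)) + 121**2) = 294 - ((-17/7 - 1) + 14641) = 294 - (-24/7 + 14641) = 294 - 1*102463/7 = 294 - 102463/7 = -100405/7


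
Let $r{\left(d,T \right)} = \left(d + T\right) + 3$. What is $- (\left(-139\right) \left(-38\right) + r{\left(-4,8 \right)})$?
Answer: $-5289$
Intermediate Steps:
$r{\left(d,T \right)} = 3 + T + d$ ($r{\left(d,T \right)} = \left(T + d\right) + 3 = 3 + T + d$)
$- (\left(-139\right) \left(-38\right) + r{\left(-4,8 \right)}) = - (\left(-139\right) \left(-38\right) + \left(3 + 8 - 4\right)) = - (5282 + 7) = \left(-1\right) 5289 = -5289$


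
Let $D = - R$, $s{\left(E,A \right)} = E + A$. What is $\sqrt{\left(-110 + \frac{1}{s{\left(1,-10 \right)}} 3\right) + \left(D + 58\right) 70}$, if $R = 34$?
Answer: $\frac{\sqrt{14127}}{3} \approx 39.619$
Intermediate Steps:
$s{\left(E,A \right)} = A + E$
$D = -34$ ($D = \left(-1\right) 34 = -34$)
$\sqrt{\left(-110 + \frac{1}{s{\left(1,-10 \right)}} 3\right) + \left(D + 58\right) 70} = \sqrt{\left(-110 + \frac{1}{-10 + 1} \cdot 3\right) + \left(-34 + 58\right) 70} = \sqrt{\left(-110 + \frac{1}{-9} \cdot 3\right) + 24 \cdot 70} = \sqrt{\left(-110 - \frac{1}{3}\right) + 1680} = \sqrt{- \frac{331}{3} + 1680} = \sqrt{\frac{4709}{3}} = \frac{\sqrt{14127}}{3}$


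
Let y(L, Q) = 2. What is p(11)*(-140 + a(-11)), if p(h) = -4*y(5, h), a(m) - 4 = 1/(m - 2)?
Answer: 14152/13 ≈ 1088.6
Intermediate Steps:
a(m) = 4 + 1/(-2 + m) (a(m) = 4 + 1/(m - 2) = 4 + 1/(-2 + m))
p(h) = -8 (p(h) = -4*2 = -8)
p(11)*(-140 + a(-11)) = -8*(-140 + (-7 + 4*(-11))/(-2 - 11)) = -8*(-140 + (-7 - 44)/(-13)) = -8*(-140 - 1/13*(-51)) = -8*(-140 + 51/13) = -8*(-1769/13) = 14152/13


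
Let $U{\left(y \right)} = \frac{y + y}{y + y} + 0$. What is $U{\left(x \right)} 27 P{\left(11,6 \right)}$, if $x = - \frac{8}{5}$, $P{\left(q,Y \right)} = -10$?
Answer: $-270$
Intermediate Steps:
$x = - \frac{8}{5}$ ($x = \left(-8\right) \frac{1}{5} = - \frac{8}{5} \approx -1.6$)
$U{\left(y \right)} = 1$ ($U{\left(y \right)} = \frac{2 y}{2 y} + 0 = 2 y \frac{1}{2 y} + 0 = 1 + 0 = 1$)
$U{\left(x \right)} 27 P{\left(11,6 \right)} = 1 \cdot 27 \left(-10\right) = 27 \left(-10\right) = -270$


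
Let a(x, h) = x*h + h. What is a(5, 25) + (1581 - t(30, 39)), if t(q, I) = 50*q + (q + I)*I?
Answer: -2460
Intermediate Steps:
a(x, h) = h + h*x (a(x, h) = h*x + h = h + h*x)
t(q, I) = 50*q + I*(I + q) (t(q, I) = 50*q + (I + q)*I = 50*q + I*(I + q))
a(5, 25) + (1581 - t(30, 39)) = 25*(1 + 5) + (1581 - (39**2 + 50*30 + 39*30)) = 25*6 + (1581 - (1521 + 1500 + 1170)) = 150 + (1581 - 1*4191) = 150 + (1581 - 4191) = 150 - 2610 = -2460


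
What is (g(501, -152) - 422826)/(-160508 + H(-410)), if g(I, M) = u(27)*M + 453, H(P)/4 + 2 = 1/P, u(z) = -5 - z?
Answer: 85589345/32905782 ≈ 2.6010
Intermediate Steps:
H(P) = -8 + 4/P
g(I, M) = 453 - 32*M (g(I, M) = (-5 - 1*27)*M + 453 = (-5 - 27)*M + 453 = -32*M + 453 = 453 - 32*M)
(g(501, -152) - 422826)/(-160508 + H(-410)) = ((453 - 32*(-152)) - 422826)/(-160508 + (-8 + 4/(-410))) = ((453 + 4864) - 422826)/(-160508 + (-8 + 4*(-1/410))) = (5317 - 422826)/(-160508 + (-8 - 2/205)) = -417509/(-160508 - 1642/205) = -417509/(-32905782/205) = -417509*(-205/32905782) = 85589345/32905782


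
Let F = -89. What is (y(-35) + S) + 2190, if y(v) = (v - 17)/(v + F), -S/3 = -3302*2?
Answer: 682075/31 ≈ 22002.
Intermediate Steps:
S = 19812 (S = -(-9906)*2 = -3*(-6604) = 19812)
y(v) = (-17 + v)/(-89 + v) (y(v) = (v - 17)/(v - 89) = (-17 + v)/(-89 + v))
(y(-35) + S) + 2190 = ((-17 - 35)/(-89 - 35) + 19812) + 2190 = (-52/(-124) + 19812) + 2190 = (-1/124*(-52) + 19812) + 2190 = (13/31 + 19812) + 2190 = 614185/31 + 2190 = 682075/31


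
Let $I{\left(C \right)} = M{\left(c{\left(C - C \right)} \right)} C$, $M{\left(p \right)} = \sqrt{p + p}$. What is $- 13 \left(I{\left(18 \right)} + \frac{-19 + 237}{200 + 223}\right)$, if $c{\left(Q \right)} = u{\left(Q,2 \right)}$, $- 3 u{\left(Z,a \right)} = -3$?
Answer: $- \frac{2834}{423} - 234 \sqrt{2} \approx -337.63$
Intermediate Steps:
$u{\left(Z,a \right)} = 1$ ($u{\left(Z,a \right)} = \left(- \frac{1}{3}\right) \left(-3\right) = 1$)
$c{\left(Q \right)} = 1$
$M{\left(p \right)} = \sqrt{2} \sqrt{p}$ ($M{\left(p \right)} = \sqrt{2 p} = \sqrt{2} \sqrt{p}$)
$I{\left(C \right)} = C \sqrt{2}$ ($I{\left(C \right)} = \sqrt{2} \sqrt{1} C = \sqrt{2} \cdot 1 C = \sqrt{2} C = C \sqrt{2}$)
$- 13 \left(I{\left(18 \right)} + \frac{-19 + 237}{200 + 223}\right) = - 13 \left(18 \sqrt{2} + \frac{-19 + 237}{200 + 223}\right) = - 13 \left(18 \sqrt{2} + \frac{218}{423}\right) = - 13 \left(\frac{218}{423} + 18 \sqrt{2}\right) = - \frac{2834}{423} - 234 \sqrt{2}$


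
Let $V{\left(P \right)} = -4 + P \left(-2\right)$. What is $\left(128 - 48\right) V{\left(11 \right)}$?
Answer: $-2080$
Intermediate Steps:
$V{\left(P \right)} = -4 - 2 P$
$\left(128 - 48\right) V{\left(11 \right)} = \left(128 - 48\right) \left(-4 - 22\right) = 80 \left(-4 - 22\right) = 80 \left(-26\right) = -2080$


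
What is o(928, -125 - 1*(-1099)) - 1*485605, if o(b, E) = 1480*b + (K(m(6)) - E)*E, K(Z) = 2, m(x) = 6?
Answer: -58893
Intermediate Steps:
o(b, E) = 1480*b + E*(2 - E) (o(b, E) = 1480*b + (2 - E)*E = 1480*b + E*(2 - E))
o(928, -125 - 1*(-1099)) - 1*485605 = (-(-125 - 1*(-1099))² + 2*(-125 - 1*(-1099)) + 1480*928) - 1*485605 = (-(-125 + 1099)² + 2*(-125 + 1099) + 1373440) - 485605 = (-1*974² + 2*974 + 1373440) - 485605 = (-1*948676 + 1948 + 1373440) - 485605 = (-948676 + 1948 + 1373440) - 485605 = 426712 - 485605 = -58893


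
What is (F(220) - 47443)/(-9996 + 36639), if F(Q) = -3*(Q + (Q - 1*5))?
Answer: -48748/26643 ≈ -1.8297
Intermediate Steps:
F(Q) = 15 - 6*Q (F(Q) = -3*(Q + (Q - 5)) = -3*(Q + (-5 + Q)) = -3*(-5 + 2*Q) = 15 - 6*Q)
(F(220) - 47443)/(-9996 + 36639) = ((15 - 6*220) - 47443)/(-9996 + 36639) = ((15 - 1320) - 47443)/26643 = (-1305 - 47443)*(1/26643) = -48748*1/26643 = -48748/26643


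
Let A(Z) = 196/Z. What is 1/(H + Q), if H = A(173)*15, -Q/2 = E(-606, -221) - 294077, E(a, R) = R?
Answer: 173/101830048 ≈ 1.6989e-6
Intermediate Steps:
Q = 588596 (Q = -2*(-221 - 294077) = -2*(-294298) = 588596)
H = 2940/173 (H = (196/173)*15 = 2940/173 ≈ 16.994)
1/(H + Q) = 1/(2940/173 + 588596) = 1/(101830048/173) = 173/101830048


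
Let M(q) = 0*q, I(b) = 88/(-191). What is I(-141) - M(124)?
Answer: -88/191 ≈ -0.46073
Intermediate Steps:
I(b) = -88/191 (I(b) = 88*(-1/191) = -88/191)
M(q) = 0
I(-141) - M(124) = -88/191 - 1*0 = -88/191 + 0 = -88/191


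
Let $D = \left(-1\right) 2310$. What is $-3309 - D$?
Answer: $-999$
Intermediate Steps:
$D = -2310$
$-3309 - D = -3309 - -2310 = -3309 + 2310 = -999$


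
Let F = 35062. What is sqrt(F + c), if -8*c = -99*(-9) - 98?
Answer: sqrt(559406)/4 ≈ 186.98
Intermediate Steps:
c = -793/8 (c = -(-99*(-9) - 98)/8 = -(891 - 98)/8 = -1/8*793 = -793/8 ≈ -99.125)
sqrt(F + c) = sqrt(35062 - 793/8) = sqrt(279703/8) = sqrt(559406)/4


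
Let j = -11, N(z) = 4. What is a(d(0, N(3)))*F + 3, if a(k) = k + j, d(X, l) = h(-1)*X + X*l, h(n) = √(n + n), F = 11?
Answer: -118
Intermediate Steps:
h(n) = √2*√n (h(n) = √(2*n) = √2*√n)
d(X, l) = X*l + I*X*√2 (d(X, l) = (√2*√(-1))*X + X*l = (√2*I)*X + X*l = (I*√2)*X + X*l = I*X*√2 + X*l = X*l + I*X*√2)
a(k) = -11 + k (a(k) = k - 11 = -11 + k)
a(d(0, N(3)))*F + 3 = (-11 + 0*(4 + I*√2))*11 + 3 = (-11 + 0)*11 + 3 = -11*11 + 3 = -121 + 3 = -118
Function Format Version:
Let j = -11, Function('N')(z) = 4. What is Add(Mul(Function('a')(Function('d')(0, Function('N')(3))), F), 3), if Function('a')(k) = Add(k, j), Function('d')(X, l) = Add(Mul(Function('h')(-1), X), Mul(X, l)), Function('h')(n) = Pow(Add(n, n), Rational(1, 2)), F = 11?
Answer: -118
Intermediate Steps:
Function('h')(n) = Mul(Pow(2, Rational(1, 2)), Pow(n, Rational(1, 2))) (Function('h')(n) = Pow(Mul(2, n), Rational(1, 2)) = Mul(Pow(2, Rational(1, 2)), Pow(n, Rational(1, 2))))
Function('d')(X, l) = Add(Mul(X, l), Mul(I, X, Pow(2, Rational(1, 2)))) (Function('d')(X, l) = Add(Mul(Mul(Pow(2, Rational(1, 2)), Pow(-1, Rational(1, 2))), X), Mul(X, l)) = Add(Mul(Mul(Pow(2, Rational(1, 2)), I), X), Mul(X, l)) = Add(Mul(Mul(I, Pow(2, Rational(1, 2))), X), Mul(X, l)) = Add(Mul(I, X, Pow(2, Rational(1, 2))), Mul(X, l)) = Add(Mul(X, l), Mul(I, X, Pow(2, Rational(1, 2)))))
Function('a')(k) = Add(-11, k) (Function('a')(k) = Add(k, -11) = Add(-11, k))
Add(Mul(Function('a')(Function('d')(0, Function('N')(3))), F), 3) = Add(Mul(Add(-11, Mul(0, Add(4, Mul(I, Pow(2, Rational(1, 2)))))), 11), 3) = Add(Mul(Add(-11, 0), 11), 3) = Add(Mul(-11, 11), 3) = Add(-121, 3) = -118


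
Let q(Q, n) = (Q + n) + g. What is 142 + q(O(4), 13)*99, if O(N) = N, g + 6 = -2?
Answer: 1033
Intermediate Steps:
g = -8 (g = -6 - 2 = -8)
q(Q, n) = -8 + Q + n (q(Q, n) = (Q + n) - 8 = -8 + Q + n)
142 + q(O(4), 13)*99 = 142 + (-8 + 4 + 13)*99 = 142 + 9*99 = 142 + 891 = 1033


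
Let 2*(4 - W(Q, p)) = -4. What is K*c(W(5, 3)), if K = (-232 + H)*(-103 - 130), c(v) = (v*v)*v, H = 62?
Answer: 8555760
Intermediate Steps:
W(Q, p) = 6 (W(Q, p) = 4 - ½*(-4) = 4 + 2 = 6)
c(v) = v³ (c(v) = v²*v = v³)
K = 39610 (K = (-232 + 62)*(-103 - 130) = -170*(-233) = 39610)
K*c(W(5, 3)) = 39610*6³ = 39610*216 = 8555760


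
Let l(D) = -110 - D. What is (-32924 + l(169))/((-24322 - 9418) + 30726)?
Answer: 33203/3014 ≈ 11.016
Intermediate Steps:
(-32924 + l(169))/((-24322 - 9418) + 30726) = (-32924 + (-110 - 1*169))/((-24322 - 9418) + 30726) = (-32924 + (-110 - 169))/(-33740 + 30726) = (-32924 - 279)/(-3014) = -33203*(-1/3014) = 33203/3014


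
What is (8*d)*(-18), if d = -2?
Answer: 288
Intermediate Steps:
(8*d)*(-18) = (8*(-2))*(-18) = -16*(-18) = 288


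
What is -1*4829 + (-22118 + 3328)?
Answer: -23619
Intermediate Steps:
-1*4829 + (-22118 + 3328) = -4829 - 18790 = -23619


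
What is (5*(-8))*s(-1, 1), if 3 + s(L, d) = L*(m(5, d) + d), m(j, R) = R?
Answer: 200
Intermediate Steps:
s(L, d) = -3 + 2*L*d (s(L, d) = -3 + L*(d + d) = -3 + L*(2*d) = -3 + 2*L*d)
(5*(-8))*s(-1, 1) = (5*(-8))*(-3 + 2*(-1)*1) = -40*(-3 - 2) = -40*(-5) = 200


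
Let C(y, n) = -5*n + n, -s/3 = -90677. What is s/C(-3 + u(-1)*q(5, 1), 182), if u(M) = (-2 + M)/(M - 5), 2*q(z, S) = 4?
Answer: -272031/728 ≈ -373.67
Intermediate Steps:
q(z, S) = 2 (q(z, S) = (1/2)*4 = 2)
u(M) = (-2 + M)/(-5 + M)
s = 272031 (s = -3*(-90677) = 272031)
C(y, n) = -4*n
s/C(-3 + u(-1)*q(5, 1), 182) = 272031/((-4*182)) = 272031/(-728) = 272031*(-1/728) = -272031/728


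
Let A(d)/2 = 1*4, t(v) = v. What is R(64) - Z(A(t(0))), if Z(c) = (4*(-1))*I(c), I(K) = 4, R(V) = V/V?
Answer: 17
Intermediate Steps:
R(V) = 1
A(d) = 8 (A(d) = 2*(1*4) = 2*4 = 8)
Z(c) = -16 (Z(c) = (4*(-1))*4 = -4*4 = -16)
R(64) - Z(A(t(0))) = 1 - 1*(-16) = 1 + 16 = 17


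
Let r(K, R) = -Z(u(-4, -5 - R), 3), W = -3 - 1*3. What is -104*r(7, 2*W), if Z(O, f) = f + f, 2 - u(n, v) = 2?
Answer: 624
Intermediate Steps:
u(n, v) = 0 (u(n, v) = 2 - 1*2 = 2 - 2 = 0)
W = -6 (W = -3 - 3 = -6)
Z(O, f) = 2*f
r(K, R) = -6 (r(K, R) = -2*3 = -1*6 = -6)
-104*r(7, 2*W) = -104*(-6) = 624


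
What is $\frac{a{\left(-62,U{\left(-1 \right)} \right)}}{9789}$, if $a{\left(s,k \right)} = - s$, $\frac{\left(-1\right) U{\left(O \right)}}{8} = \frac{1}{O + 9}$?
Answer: $\frac{62}{9789} \approx 0.0063336$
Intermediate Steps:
$U{\left(O \right)} = - \frac{8}{9 + O}$ ($U{\left(O \right)} = - \frac{8}{O + 9} = - \frac{8}{9 + O}$)
$\frac{a{\left(-62,U{\left(-1 \right)} \right)}}{9789} = \frac{\left(-1\right) \left(-62\right)}{9789} = 62 \cdot \frac{1}{9789} = \frac{62}{9789}$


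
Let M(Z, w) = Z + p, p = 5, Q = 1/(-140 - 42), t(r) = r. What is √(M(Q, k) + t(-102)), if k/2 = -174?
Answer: I*√3213210/182 ≈ 9.8491*I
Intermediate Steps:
k = -348 (k = 2*(-174) = -348)
Q = -1/182 (Q = 1/(-182) = -1/182 ≈ -0.0054945)
M(Z, w) = 5 + Z (M(Z, w) = Z + 5 = 5 + Z)
√(M(Q, k) + t(-102)) = √((5 - 1/182) - 102) = √(909/182 - 102) = √(-17655/182) = I*√3213210/182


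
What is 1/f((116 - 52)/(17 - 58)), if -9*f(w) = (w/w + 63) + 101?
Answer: -3/55 ≈ -0.054545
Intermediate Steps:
f(w) = -55/3 (f(w) = -((w/w + 63) + 101)/9 = -((1 + 63) + 101)/9 = -(64 + 101)/9 = -1/9*165 = -55/3)
1/f((116 - 52)/(17 - 58)) = 1/(-55/3) = -3/55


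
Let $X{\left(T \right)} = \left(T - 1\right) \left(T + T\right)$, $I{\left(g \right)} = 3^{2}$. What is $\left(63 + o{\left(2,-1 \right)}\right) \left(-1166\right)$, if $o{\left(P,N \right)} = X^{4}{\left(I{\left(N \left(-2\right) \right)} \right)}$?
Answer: $-501358730994$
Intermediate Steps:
$I{\left(g \right)} = 9$
$X{\left(T \right)} = 2 T \left(-1 + T\right)$ ($X{\left(T \right)} = \left(-1 + T\right) 2 T = 2 T \left(-1 + T\right)$)
$o{\left(P,N \right)} = 429981696$ ($o{\left(P,N \right)} = \left(2 \cdot 9 \left(-1 + 9\right)\right)^{4} = \left(2 \cdot 9 \cdot 8\right)^{4} = 144^{4} = 429981696$)
$\left(63 + o{\left(2,-1 \right)}\right) \left(-1166\right) = \left(63 + 429981696\right) \left(-1166\right) = 429981759 \left(-1166\right) = -501358730994$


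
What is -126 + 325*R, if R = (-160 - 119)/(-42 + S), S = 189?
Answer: -36399/49 ≈ -742.84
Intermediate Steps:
R = -93/49 (R = (-160 - 119)/(-42 + 189) = -279/147 = -279*1/147 = -93/49 ≈ -1.8980)
-126 + 325*R = -126 + 325*(-93/49) = -126 - 30225/49 = -36399/49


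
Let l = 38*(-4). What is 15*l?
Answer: -2280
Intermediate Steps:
l = -152
15*l = 15*(-152) = -2280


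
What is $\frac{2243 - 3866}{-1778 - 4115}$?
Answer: $\frac{1623}{5893} \approx 0.27541$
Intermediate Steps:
$\frac{2243 - 3866}{-1778 - 4115} = - \frac{1623}{-5893} = \left(-1623\right) \left(- \frac{1}{5893}\right) = \frac{1623}{5893}$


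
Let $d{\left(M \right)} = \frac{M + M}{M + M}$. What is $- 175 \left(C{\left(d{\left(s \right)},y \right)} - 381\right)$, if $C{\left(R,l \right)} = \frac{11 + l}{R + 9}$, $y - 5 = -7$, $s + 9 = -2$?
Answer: $\frac{133035}{2} \approx 66518.0$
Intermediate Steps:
$s = -11$ ($s = -9 - 2 = -11$)
$y = -2$ ($y = 5 - 7 = -2$)
$d{\left(M \right)} = 1$ ($d{\left(M \right)} = \frac{2 M}{2 M} = 2 M \frac{1}{2 M} = 1$)
$C{\left(R,l \right)} = \frac{11 + l}{9 + R}$
$- 175 \left(C{\left(d{\left(s \right)},y \right)} - 381\right) = - 175 \left(\frac{11 - 2}{9 + 1} - 381\right) = - 175 \left(\frac{1}{10} \cdot 9 - 381\right) = - 175 \left(\frac{9}{10} - 381\right) = \left(-175\right) \left(- \frac{3801}{10}\right) = \frac{133035}{2}$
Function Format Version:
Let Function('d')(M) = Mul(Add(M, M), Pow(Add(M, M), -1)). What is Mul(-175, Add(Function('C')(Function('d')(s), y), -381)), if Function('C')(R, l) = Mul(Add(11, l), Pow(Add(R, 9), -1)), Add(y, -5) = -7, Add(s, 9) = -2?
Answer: Rational(133035, 2) ≈ 66518.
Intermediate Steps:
s = -11 (s = Add(-9, -2) = -11)
y = -2 (y = Add(5, -7) = -2)
Function('d')(M) = 1 (Function('d')(M) = Mul(Mul(2, M), Pow(Mul(2, M), -1)) = Mul(Mul(2, M), Mul(Rational(1, 2), Pow(M, -1))) = 1)
Function('C')(R, l) = Mul(Pow(Add(9, R), -1), Add(11, l)) (Function('C')(R, l) = Mul(Add(11, l), Pow(Add(9, R), -1)) = Mul(Pow(Add(9, R), -1), Add(11, l)))
Mul(-175, Add(Function('C')(Function('d')(s), y), -381)) = Mul(-175, Add(Mul(Pow(Add(9, 1), -1), Add(11, -2)), -381)) = Mul(-175, Add(Mul(Pow(10, -1), 9), -381)) = Mul(-175, Add(Mul(Rational(1, 10), 9), -381)) = Mul(-175, Add(Rational(9, 10), -381)) = Mul(-175, Rational(-3801, 10)) = Rational(133035, 2)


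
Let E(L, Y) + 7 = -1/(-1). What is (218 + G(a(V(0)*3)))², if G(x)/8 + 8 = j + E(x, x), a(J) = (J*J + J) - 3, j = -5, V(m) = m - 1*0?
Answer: 4356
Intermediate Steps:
E(L, Y) = -6 (E(L, Y) = -7 - 1/(-1) = -7 - 1*(-1) = -7 + 1 = -6)
V(m) = m (V(m) = m + 0 = m)
a(J) = -3 + J + J² (a(J) = (J² + J) - 3 = (J + J²) - 3 = -3 + J + J²)
G(x) = -152 (G(x) = -64 + 8*(-5 - 6) = -64 + 8*(-11) = -64 - 88 = -152)
(218 + G(a(V(0)*3)))² = (218 - 152)² = 66² = 4356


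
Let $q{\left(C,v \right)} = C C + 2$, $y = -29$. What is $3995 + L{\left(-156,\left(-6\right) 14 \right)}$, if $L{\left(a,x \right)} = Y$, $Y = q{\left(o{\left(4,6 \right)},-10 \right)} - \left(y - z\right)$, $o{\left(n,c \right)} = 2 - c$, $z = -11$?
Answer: $4031$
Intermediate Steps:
$q{\left(C,v \right)} = 2 + C^{2}$ ($q{\left(C,v \right)} = C^{2} + 2 = 2 + C^{2}$)
$Y = 36$ ($Y = \left(2 + \left(2 - 6\right)^{2}\right) - \left(-29 - -11\right) = \left(2 + \left(2 - 6\right)^{2}\right) - \left(-29 + 11\right) = \left(2 + \left(-4\right)^{2}\right) - -18 = \left(2 + 16\right) + 18 = 18 + 18 = 36$)
$L{\left(a,x \right)} = 36$
$3995 + L{\left(-156,\left(-6\right) 14 \right)} = 3995 + 36 = 4031$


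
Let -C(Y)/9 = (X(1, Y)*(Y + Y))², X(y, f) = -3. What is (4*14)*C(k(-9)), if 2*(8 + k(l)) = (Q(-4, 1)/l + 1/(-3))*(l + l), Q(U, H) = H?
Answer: -290304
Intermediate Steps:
k(l) = -8 + l*(-⅓ + 1/l) (k(l) = -8 + ((1/l + 1/(-3))*(l + l))/2 = -8 + ((1/l + 1*(-⅓))*(2*l))/2 = -8 + ((1/l - ⅓)*(2*l))/2 = -8 + ((-⅓ + 1/l)*(2*l))/2 = -8 + (2*l*(-⅓ + 1/l))/2 = -8 + l*(-⅓ + 1/l))
C(Y) = -324*Y² (C(Y) = -9*9*(Y + Y)² = -9*36*Y² = -324*Y²)
(4*14)*C(k(-9)) = (4*14)*(-324*(-7 - ⅓*(-9))²) = 56*(-324*(-7 + 3)²) = 56*(-324*(-4)²) = 56*(-324*16) = 56*(-5184) = -290304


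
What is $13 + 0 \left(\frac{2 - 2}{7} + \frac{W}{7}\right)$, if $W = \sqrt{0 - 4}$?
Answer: $13$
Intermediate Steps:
$W = 2 i$ ($W = \sqrt{-4} = 2 i \approx 2.0 i$)
$13 + 0 \left(\frac{2 - 2}{7} + \frac{W}{7}\right) = 13 + 0 \left(\frac{2 - 2}{7} + \frac{2 i}{7}\right) = 13 + 0 \left(\left(2 - 2\right) \frac{1}{7} + 2 i \frac{1}{7}\right) = 13 + 0 \left(0 \cdot \frac{1}{7} + \frac{2 i}{7}\right) = 13 + 0 \left(0 + \frac{2 i}{7}\right) = 13 + 0 \frac{2 i}{7} = 13 + 0 = 13$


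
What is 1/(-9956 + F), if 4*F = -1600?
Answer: -1/10356 ≈ -9.6562e-5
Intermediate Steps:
F = -400 (F = (1/4)*(-1600) = -400)
1/(-9956 + F) = 1/(-9956 - 400) = 1/(-10356) = -1/10356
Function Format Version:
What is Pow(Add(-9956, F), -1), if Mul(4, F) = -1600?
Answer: Rational(-1, 10356) ≈ -9.6562e-5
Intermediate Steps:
F = -400 (F = Mul(Rational(1, 4), -1600) = -400)
Pow(Add(-9956, F), -1) = Pow(Add(-9956, -400), -1) = Pow(-10356, -1) = Rational(-1, 10356)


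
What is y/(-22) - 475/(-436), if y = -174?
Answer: 43157/4796 ≈ 8.9985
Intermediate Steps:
y/(-22) - 475/(-436) = -174/(-22) - 475/(-436) = -174*(-1/22) - 475*(-1/436) = 87/11 + 475/436 = 43157/4796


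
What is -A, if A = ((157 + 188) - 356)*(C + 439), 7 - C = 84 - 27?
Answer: 4279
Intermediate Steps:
C = -50 (C = 7 - (84 - 27) = 7 - 1*57 = 7 - 57 = -50)
A = -4279 (A = ((157 + 188) - 356)*(-50 + 439) = (345 - 356)*389 = -11*389 = -4279)
-A = -1*(-4279) = 4279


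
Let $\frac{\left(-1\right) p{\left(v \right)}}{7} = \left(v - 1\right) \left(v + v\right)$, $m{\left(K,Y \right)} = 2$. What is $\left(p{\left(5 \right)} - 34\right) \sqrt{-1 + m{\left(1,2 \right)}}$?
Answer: $-314$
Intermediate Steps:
$p{\left(v \right)} = - 14 v \left(-1 + v\right)$ ($p{\left(v \right)} = - 7 \left(v - 1\right) \left(v + v\right) = - 7 \left(-1 + v\right) 2 v = - 7 \cdot 2 v \left(-1 + v\right) = - 14 v \left(-1 + v\right)$)
$\left(p{\left(5 \right)} - 34\right) \sqrt{-1 + m{\left(1,2 \right)}} = \left(14 \cdot 5 \left(1 - 5\right) - 34\right) \sqrt{-1 + 2} = \left(14 \cdot 5 \left(1 - 5\right) - 34\right) \sqrt{1} = \left(14 \cdot 5 \left(-4\right) - 34\right) 1 = \left(-280 - 34\right) 1 = \left(-314\right) 1 = -314$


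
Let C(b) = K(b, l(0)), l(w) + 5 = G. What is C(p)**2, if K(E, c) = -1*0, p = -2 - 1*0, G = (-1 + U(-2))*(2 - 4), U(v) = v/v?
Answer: 0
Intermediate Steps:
U(v) = 1
G = 0 (G = (-1 + 1)*(2 - 4) = 0*(-2) = 0)
p = -2 (p = -2 + 0 = -2)
l(w) = -5 (l(w) = -5 + 0 = -5)
K(E, c) = 0
C(b) = 0
C(p)**2 = 0**2 = 0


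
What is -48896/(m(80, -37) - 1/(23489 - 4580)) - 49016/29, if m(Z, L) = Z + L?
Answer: -33333441416/11789747 ≈ -2827.3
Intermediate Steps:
m(Z, L) = L + Z
-48896/(m(80, -37) - 1/(23489 - 4580)) - 49016/29 = -48896/((-37 + 80) - 1/(23489 - 4580)) - 49016/29 = -48896/(43 - 1/18909) - 49016*1/29 = -48896/(43 - 1*1/18909) - 49016/29 = -48896/(43 - 1/18909) - 49016/29 = -48896/813086/18909 - 49016/29 = -48896*18909/813086 - 49016/29 = -462287232/406543 - 49016/29 = -33333441416/11789747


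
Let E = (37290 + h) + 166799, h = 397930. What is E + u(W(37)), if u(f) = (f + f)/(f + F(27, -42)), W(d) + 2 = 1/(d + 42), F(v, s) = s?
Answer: 2092016339/3475 ≈ 6.0202e+5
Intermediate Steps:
W(d) = -2 + 1/(42 + d) (W(d) = -2 + 1/(d + 42) = -2 + 1/(42 + d))
u(f) = 2*f/(-42 + f) (u(f) = (f + f)/(f - 42) = (2*f)/(-42 + f) = 2*f/(-42 + f))
E = 602019 (E = (37290 + 397930) + 166799 = 435220 + 166799 = 602019)
E + u(W(37)) = 602019 + 2*((-83 - 2*37)/(42 + 37))/(-42 + (-83 - 2*37)/(42 + 37)) = 602019 + 2*((-83 - 74)/79)/(-42 + (-83 - 74)/79) = 602019 + 2*((1/79)*(-157))/(-42 + (1/79)*(-157)) = 602019 + 2*(-157/79)/(-42 - 157/79) = 602019 + 2*(-157/79)/(-3475/79) = 602019 + 2*(-157/79)*(-79/3475) = 602019 + 314/3475 = 2092016339/3475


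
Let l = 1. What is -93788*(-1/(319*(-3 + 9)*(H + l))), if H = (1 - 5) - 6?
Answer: -46894/8613 ≈ -5.4446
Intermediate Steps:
H = -10 (H = -4 - 6 = -10)
-93788*(-1/(319*(-3 + 9)*(H + l))) = -93788*(-1/(319*(-10 + 1)*(-3 + 9))) = -93788/(-174*(-9)*11) = -93788/(-29*(-54)*11) = -93788/(1566*11) = -93788/17226 = -93788*1/17226 = -46894/8613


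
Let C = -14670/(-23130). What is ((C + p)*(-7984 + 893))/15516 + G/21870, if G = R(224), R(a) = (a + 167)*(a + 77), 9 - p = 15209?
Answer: 33680511336899/4844948580 ≈ 6951.7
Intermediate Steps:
p = -15200 (p = 9 - 1*15209 = 9 - 15209 = -15200)
C = 163/257 (C = -14670*(-1/23130) = 163/257 ≈ 0.63424)
R(a) = (77 + a)*(167 + a) (R(a) = (167 + a)*(77 + a) = (77 + a)*(167 + a))
G = 117691 (G = 12859 + 224**2 + 244*224 = 12859 + 50176 + 54656 = 117691)
((C + p)*(-7984 + 893))/15516 + G/21870 = ((163/257 - 15200)*(-7984 + 893))/15516 + 117691/21870 = -3906237/257*(-7091)*(1/15516) + 117691*(1/21870) = (27699126567/257)*(1/15516) + 117691/21870 = 9233042189/1329204 + 117691/21870 = 33680511336899/4844948580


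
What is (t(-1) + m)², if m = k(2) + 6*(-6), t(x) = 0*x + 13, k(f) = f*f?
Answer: 361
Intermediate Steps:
k(f) = f²
t(x) = 13 (t(x) = 0 + 13 = 13)
m = -32 (m = 2² + 6*(-6) = 4 - 36 = -32)
(t(-1) + m)² = (13 - 32)² = (-19)² = 361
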